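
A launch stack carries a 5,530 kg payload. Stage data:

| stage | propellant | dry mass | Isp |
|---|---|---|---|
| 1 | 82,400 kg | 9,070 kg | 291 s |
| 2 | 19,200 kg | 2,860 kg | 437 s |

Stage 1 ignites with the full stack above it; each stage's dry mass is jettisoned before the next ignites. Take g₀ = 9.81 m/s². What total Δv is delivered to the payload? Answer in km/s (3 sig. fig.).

Δv ≈ 8.47 km/s

Ignition mass of stage 1 = 82,400+9,070 + 19,200+2,860 + 5,530 = 119,060 kg.
Stage 1: m₀ = 119,060 kg, m_f = 119,060 − 82,400 = 36,660 kg; Δv = 291×9.81×ln(3.248) = 2854.7×1.1779 ≈ 3363 m/s.
Stage 2: m₀ = 27,590 kg, m_f = 27,590 − 19,200 = 8,390 kg; Δv = 437×9.81×ln(3.288) = 4287.0×1.1904 ≈ 5103 m/s.
Total Δv = 3363 + 5103 = 8466 m/s.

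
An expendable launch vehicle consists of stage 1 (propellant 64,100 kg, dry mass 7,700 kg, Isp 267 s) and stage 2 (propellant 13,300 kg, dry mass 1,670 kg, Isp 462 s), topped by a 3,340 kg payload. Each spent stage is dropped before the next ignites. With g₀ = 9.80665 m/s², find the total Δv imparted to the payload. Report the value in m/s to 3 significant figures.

Δv ≈ 9130 m/s

Ignition mass of stage 1 = 64,100+7,700 + 13,300+1,670 + 3,340 = 90,110 kg.
Stage 1: m₀ = 90,110 kg, m_f = 90,110 − 64,100 = 26,010 kg; Δv = 267×9.80665×ln(3.464) = 2618.4×1.2426 ≈ 3253 m/s.
Stage 2: m₀ = 18,310 kg, m_f = 18,310 − 13,300 = 5,010 kg; Δv = 462×9.80665×ln(3.655) = 4530.7×1.2960 ≈ 5872 m/s.
Total Δv = 3253 + 5872 = 9125 m/s.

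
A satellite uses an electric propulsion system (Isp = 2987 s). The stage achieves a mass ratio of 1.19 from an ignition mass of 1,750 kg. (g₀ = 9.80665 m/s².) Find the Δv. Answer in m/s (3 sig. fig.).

v_e = Isp · g₀ = 2987 × 9.80665 = 29292.5 m/s.
By the Tsiolkovsky rocket equation, Δv = v_e · ln(1.19) = 29292.5 × 0.1740 ≈ 5095.5 m/s.

Δv ≈ 5100 m/s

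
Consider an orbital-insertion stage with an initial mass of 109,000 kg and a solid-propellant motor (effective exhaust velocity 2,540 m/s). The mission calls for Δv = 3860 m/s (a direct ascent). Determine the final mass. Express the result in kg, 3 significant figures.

final mass ≈ 23800 kg

From the ideal rocket equation, m₀/m_f = exp(Δv / v_e) = exp(3860 / 2540.0) = exp(1.5197) = 4.5708.
m_f = m₀ / 4.5708 = 109,000 / 4.5708 = 23,847 kg.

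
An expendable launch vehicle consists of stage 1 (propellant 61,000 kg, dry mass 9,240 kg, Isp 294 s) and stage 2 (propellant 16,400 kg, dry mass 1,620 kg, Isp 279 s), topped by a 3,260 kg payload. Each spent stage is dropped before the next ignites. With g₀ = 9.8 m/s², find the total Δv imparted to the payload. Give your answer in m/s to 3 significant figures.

Ignition mass of stage 1 = 61,000+9,240 + 16,400+1,620 + 3,260 = 91,520 kg.
Stage 1: m₀ = 91,520 kg, m_f = 91,520 − 61,000 = 30,520 kg; Δv = 294×9.8×ln(2.999) = 2881.2×1.0982 ≈ 3164 m/s.
Stage 2: m₀ = 21,280 kg, m_f = 21,280 − 16,400 = 4,880 kg; Δv = 279×9.8×ln(4.361) = 2734.2×1.4726 ≈ 4026 m/s.
Total Δv = 3164 + 4026 = 7190 m/s.

Δv ≈ 7190 m/s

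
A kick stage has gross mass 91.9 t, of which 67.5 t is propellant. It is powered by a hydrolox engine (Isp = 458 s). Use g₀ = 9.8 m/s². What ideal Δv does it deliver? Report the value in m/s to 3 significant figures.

Δv ≈ 5950 m/s

v_e = Isp · g₀ = 458 × 9.8 = 4488.4 m/s.
m_f = m₀ − m_prop = 91.9 − 67.5 = 24.4 t.
Δv = v_e · ln(m₀/m_f) = 4488.4 × ln(3.766) = 4488.4 × 1.3261 ≈ 5952.1 m/s.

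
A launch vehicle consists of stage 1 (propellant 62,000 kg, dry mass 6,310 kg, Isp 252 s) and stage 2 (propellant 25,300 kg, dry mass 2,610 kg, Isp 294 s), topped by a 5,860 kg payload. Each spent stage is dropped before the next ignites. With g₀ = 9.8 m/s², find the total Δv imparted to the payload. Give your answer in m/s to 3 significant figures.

Δv ≈ 6290 m/s

Ignition mass of stage 1 = 62,000+6,310 + 25,300+2,610 + 5,860 = 102,080 kg.
Stage 1: m₀ = 102,080 kg, m_f = 102,080 − 62,000 = 40,080 kg; Δv = 252×9.8×ln(2.547) = 2469.6×0.9349 ≈ 2309 m/s.
Stage 2: m₀ = 33,770 kg, m_f = 33,770 − 25,300 = 8,470 kg; Δv = 294×9.8×ln(3.987) = 2881.2×1.3830 ≈ 3985 m/s.
Total Δv = 2309 + 3985 = 6294 m/s.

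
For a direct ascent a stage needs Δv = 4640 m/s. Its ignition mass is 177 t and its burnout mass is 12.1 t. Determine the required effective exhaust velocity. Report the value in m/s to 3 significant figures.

ln(m₀/m_f) = ln(177000/12100) = ln(14.63) = 2.6829.
By the Tsiolkovsky rocket equation, v_e = Δv / ln(m₀/m_f) = 4640 / 2.6829 = 1729.4 m/s.

v_e ≈ 1730 m/s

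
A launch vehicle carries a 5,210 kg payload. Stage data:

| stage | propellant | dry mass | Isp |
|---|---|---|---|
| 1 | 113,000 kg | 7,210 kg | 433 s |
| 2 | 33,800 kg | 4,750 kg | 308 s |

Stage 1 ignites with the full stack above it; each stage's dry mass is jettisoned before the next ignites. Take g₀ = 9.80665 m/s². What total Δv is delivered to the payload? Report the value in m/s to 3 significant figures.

Δv ≈ 9430 m/s

Ignition mass of stage 1 = 113,000+7,210 + 33,800+4,750 + 5,210 = 163,970 kg.
Stage 1: m₀ = 163,970 kg, m_f = 163,970 − 113,000 = 50,970 kg; Δv = 433×9.80665×ln(3.217) = 4246.3×1.1684 ≈ 4962 m/s.
Stage 2: m₀ = 43,760 kg, m_f = 43,760 − 33,800 = 9,960 kg; Δv = 308×9.80665×ln(4.394) = 3020.4×1.4801 ≈ 4471 m/s.
Total Δv = 4962 + 4471 = 9433 m/s.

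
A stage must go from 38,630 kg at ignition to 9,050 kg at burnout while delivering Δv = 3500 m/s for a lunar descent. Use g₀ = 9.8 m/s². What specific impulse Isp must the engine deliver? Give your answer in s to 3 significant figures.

Isp ≈ 246 s

ln(m₀/m_f) = ln(38630/9050) = ln(4.269) = 1.4513.
v_e = Δv / ln(m₀/m_f) = 3500 / 1.4513 = 2411.7 m/s.
Isp = v_e / g₀ = 2411.7 / 9.8 = 246.1 s.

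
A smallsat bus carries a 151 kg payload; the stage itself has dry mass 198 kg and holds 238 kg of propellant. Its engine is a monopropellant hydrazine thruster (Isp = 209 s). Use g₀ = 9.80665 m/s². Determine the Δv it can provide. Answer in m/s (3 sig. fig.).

v_e = Isp · g₀ = 209 × 9.80665 = 2049.6 m/s.
m₀ = payload + dry + propellant = 151 + 198 + 238 = 587 kg.
m_f = payload + dry = 151 + 198 = 349 kg.
By the Tsiolkovsky rocket equation, Δv = v_e · ln(m₀/m_f) = 2049.6 × ln(1.682) = 2049.6 × 0.5200 ≈ 1065.7 m/s.

Δv ≈ 1070 m/s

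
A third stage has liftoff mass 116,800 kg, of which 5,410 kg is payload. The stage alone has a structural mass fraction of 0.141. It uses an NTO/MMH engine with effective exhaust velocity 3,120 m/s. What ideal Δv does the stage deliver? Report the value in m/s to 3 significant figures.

Stage wet mass = m₀ − payload = 116,800 − 5,410 = 111,390 kg.
Stage dry mass = ε × stage wet mass = 0.141 × 111,390 = 15,706 kg.
Burnout mass m_f = stage dry + payload = 15,706 + 5,410 = 21,116 kg.
From the ideal rocket equation, Δv = v_e · ln(116,800/21,116) = 3120.0 × ln(5.531) = 3120.0 × 1.7104 ≈ 5337 m/s.

Δv ≈ 5340 m/s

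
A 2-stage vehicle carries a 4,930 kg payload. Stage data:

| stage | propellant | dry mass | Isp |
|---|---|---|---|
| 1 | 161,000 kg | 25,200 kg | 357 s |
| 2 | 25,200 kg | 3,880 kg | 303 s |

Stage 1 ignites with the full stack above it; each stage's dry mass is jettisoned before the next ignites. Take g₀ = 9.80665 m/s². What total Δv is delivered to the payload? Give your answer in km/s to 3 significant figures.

Δv ≈ 8.61 km/s

Ignition mass of stage 1 = 161,000+25,200 + 25,200+3,880 + 4,930 = 220,210 kg.
Stage 1: m₀ = 220,210 kg, m_f = 220,210 − 161,000 = 59,210 kg; Δv = 357×9.80665×ln(3.719) = 3501.0×1.3135 ≈ 4598 m/s.
Stage 2: m₀ = 34,010 kg, m_f = 34,010 − 25,200 = 8,810 kg; Δv = 303×9.80665×ln(3.86) = 2971.4×1.3508 ≈ 4014 m/s.
Total Δv = 4598 + 4014 = 8612 m/s.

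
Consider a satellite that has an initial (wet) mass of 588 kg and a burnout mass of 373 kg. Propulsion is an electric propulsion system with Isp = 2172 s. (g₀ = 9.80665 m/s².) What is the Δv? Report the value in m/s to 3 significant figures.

v_e = Isp · g₀ = 2172 × 9.80665 = 21300.0 m/s.
By the Tsiolkovsky rocket equation, Δv = v_e · ln(m₀/m_f) = 21300.0 × ln(1.576) = 21300.0 × 0.4551 ≈ 9694.7 m/s.

Δv ≈ 9690 m/s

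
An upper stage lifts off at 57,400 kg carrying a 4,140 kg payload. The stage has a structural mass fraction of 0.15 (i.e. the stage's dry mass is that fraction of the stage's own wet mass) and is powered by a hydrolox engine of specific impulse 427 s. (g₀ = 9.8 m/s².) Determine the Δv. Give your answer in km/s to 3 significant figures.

Stage wet mass = m₀ − payload = 57,400 − 4,140 = 53,260 kg.
Stage dry mass = ε × stage wet mass = 0.15 × 53,260 = 7,989 kg.
Burnout mass m_f = stage dry + payload = 7,989 + 4,140 = 12,129 kg.
v_e = Isp · g₀ = 427 × 9.8 = 4184.6 m/s.
Using Δv = v_e ln(m₀/m_f): Δv = v_e · ln(57,400/12,129) = 4184.6 × ln(4.732) = 4184.6 × 1.5544 ≈ 6505 m/s.

Δv ≈ 6.50 km/s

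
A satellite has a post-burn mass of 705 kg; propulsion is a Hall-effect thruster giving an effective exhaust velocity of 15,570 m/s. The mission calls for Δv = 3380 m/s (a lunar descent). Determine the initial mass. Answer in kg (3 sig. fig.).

initial mass ≈ 876 kg

By the Tsiolkovsky rocket equation, m₀/m_f = exp(Δv / v_e) = exp(3380 / 15570.0) = exp(0.2171) = 1.2424.
m₀ = m_f × 1.2424 = 705 × 1.2424 = 875.892 kg.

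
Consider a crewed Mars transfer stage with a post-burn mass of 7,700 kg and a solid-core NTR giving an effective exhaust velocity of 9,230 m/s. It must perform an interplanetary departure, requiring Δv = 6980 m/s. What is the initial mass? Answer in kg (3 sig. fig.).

By the Tsiolkovsky rocket equation, m₀/m_f = exp(Δv / v_e) = exp(6980 / 9230.0) = exp(0.7562) = 2.1302.
m₀ = m_f × 2.1302 = 7,700 × 2.1302 = 16,402.5 kg.

initial mass ≈ 16400 kg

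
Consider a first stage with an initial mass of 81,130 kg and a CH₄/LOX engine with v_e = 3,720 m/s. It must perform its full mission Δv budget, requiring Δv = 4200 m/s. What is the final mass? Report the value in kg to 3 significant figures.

Using Δv = v_e ln(m₀/m_f): m₀/m_f = exp(Δv / v_e) = exp(4200 / 3720.0) = exp(1.1290) = 3.0927.
m_f = m₀ / 3.0927 = 81,130 / 3.0927 = 26,232.7 kg.

final mass ≈ 26200 kg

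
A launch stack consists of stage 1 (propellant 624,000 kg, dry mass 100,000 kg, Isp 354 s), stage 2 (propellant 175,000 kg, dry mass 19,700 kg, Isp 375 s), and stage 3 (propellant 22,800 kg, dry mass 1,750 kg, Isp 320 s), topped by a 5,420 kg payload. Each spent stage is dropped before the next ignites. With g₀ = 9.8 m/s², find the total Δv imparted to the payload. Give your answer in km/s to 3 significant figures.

Ignition mass of stage 1 = 624,000+100,000 + 175,000+19,700 + 22,800+1,750 + 5,420 = 948,670 kg.
Stage 1: m₀ = 948,670 kg, m_f = 948,670 − 624,000 = 324,670 kg; Δv = 354×9.8×ln(2.922) = 3469.2×1.0723 ≈ 3720 m/s.
Stage 2: m₀ = 224,670 kg, m_f = 224,670 − 175,000 = 49,670 kg; Δv = 375×9.8×ln(4.523) = 3675.0×1.5092 ≈ 5546 m/s.
Stage 3: m₀ = 29,970 kg, m_f = 29,970 − 22,800 = 7,170 kg; Δv = 320×9.8×ln(4.18) = 3136.0×1.4303 ≈ 4485 m/s.
Total Δv = 3720 + 5546 + 4485 = 13751 m/s.

Δv ≈ 13.8 km/s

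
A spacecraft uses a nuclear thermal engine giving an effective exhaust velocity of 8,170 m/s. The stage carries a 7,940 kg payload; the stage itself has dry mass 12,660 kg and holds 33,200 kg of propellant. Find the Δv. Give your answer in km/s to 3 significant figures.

Δv ≈ 7.84 km/s

m₀ = payload + dry + propellant = 7,940 + 12,660 + 33,200 = 53,800 kg.
m_f = payload + dry = 7,940 + 12,660 = 20,600 kg.
From the ideal rocket equation, Δv = v_e · ln(m₀/m_f) = 8170.0 × ln(2.612) = 8170.0 × 0.9600 ≈ 7843.1 m/s.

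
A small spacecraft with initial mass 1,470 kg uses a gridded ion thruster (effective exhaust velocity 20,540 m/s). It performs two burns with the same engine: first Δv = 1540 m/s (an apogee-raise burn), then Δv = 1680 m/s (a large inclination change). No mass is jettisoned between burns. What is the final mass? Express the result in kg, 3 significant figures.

final mass ≈ 1260 kg

After the first burn: m = 1470 × exp(−1540/20540.0) = 1470 × 0.92777 = 1,363.82 kg.
After the second burn: m = 1,363.82 × exp(−1680/20540.0) = 1,363.82 × 0.92146 = 1,256.71 kg.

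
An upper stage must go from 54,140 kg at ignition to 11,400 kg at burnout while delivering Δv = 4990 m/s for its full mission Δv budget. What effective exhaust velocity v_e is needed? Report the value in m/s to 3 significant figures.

ln(m₀/m_f) = ln(54140/11400) = ln(4.749) = 1.5580.
Rocket equation: v_e = Δv / ln(m₀/m_f) = 4990 / 1.5580 = 3202.9 m/s.

v_e ≈ 3200 m/s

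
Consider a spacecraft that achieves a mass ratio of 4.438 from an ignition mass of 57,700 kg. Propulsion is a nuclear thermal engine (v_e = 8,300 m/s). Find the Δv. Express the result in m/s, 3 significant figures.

Δv ≈ 12400 m/s

Δv = v_e · ln(4.438) = 8300.0 × 1.4902 ≈ 12368.7 m/s.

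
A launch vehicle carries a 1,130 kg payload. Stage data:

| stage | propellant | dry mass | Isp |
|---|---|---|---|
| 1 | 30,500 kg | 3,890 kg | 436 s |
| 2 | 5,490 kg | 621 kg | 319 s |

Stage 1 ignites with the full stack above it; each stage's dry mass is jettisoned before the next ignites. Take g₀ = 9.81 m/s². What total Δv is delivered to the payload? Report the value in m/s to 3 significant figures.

Ignition mass of stage 1 = 30,500+3,890 + 5,490+621 + 1,130 = 41,631 kg.
Stage 1: m₀ = 41,631 kg, m_f = 41,631 − 30,500 = 11,131 kg; Δv = 436×9.81×ln(3.74) = 4277.2×1.3191 ≈ 5642 m/s.
Stage 2: m₀ = 7,241 kg, m_f = 7,241 − 5,490 = 1,751 kg; Δv = 319×9.81×ln(4.135) = 3129.4×1.4196 ≈ 4442 m/s.
Total Δv = 5642 + 4442 = 10084 m/s.

Δv ≈ 10100 m/s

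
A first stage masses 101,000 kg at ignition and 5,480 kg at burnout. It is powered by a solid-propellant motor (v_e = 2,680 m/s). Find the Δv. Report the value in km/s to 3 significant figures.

Δv ≈ 7.81 km/s

By the Tsiolkovsky rocket equation, Δv = v_e · ln(m₀/m_f) = 2680.0 × ln(18.43) = 2680.0 × 2.9140 ≈ 7809.6 m/s.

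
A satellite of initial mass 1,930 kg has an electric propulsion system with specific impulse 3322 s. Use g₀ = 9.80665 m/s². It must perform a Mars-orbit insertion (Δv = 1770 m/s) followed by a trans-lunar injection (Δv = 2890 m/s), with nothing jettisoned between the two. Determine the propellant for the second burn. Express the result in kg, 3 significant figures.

v_e = Isp · g₀ = 3322 × 9.80665 = 32577.7 m/s.
After the first burn: m = 1930 × exp(−1770/32577.7) = 1930 × 0.94712 = 1,827.94 kg.
After the second burn: m = 1,827.94 × exp(−2890/32577.7) = 1,827.94 × 0.91511 = 1,672.77 kg.
Second-burn propellant = 1,827.94 − 1,672.77 = 155.17 kg.

propellant for the second burn ≈ 155 kg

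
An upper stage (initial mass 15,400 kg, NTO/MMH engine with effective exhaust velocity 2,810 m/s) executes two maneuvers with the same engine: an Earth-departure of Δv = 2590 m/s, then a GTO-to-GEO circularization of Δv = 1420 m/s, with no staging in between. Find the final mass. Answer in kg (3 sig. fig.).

After the first burn: m = 15400 × exp(−2590/2810.0) = 15400 × 0.39784 = 6,126.74 kg.
After the second burn: m = 6,126.74 × exp(−1420/2810.0) = 6,126.74 × 0.60330 = 3,696.26 kg.

final mass ≈ 3700 kg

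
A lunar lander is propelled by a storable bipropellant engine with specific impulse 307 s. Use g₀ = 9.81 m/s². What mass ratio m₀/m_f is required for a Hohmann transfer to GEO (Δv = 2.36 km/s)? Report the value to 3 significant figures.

mass ratio ≈ 2.19

v_e = Isp · g₀ = 307 × 9.81 = 3011.7 m/s.
Rocket equation: m₀/m_f = exp(Δv / v_e) = exp(2360 / 3011.7) = exp(0.7836) = 2.1894.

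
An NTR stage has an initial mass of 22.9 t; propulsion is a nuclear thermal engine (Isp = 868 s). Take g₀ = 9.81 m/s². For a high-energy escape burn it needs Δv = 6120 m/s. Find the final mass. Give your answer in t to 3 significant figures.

final mass ≈ 11.2 t

v_e = Isp · g₀ = 868 × 9.81 = 8515.1 m/s.
Using Δv = v_e ln(m₀/m_f): m₀/m_f = exp(Δv / v_e) = exp(6120 / 8515.1) = exp(0.7187) = 2.0518.
m_f = m₀ / 2.0518 = 22.9 / 2.0518 = 11.1609 t.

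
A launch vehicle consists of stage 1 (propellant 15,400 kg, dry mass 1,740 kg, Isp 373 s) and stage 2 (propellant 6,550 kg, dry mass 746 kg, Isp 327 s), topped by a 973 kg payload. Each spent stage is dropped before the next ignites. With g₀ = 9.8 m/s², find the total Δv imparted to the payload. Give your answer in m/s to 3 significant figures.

Ignition mass of stage 1 = 15,400+1,740 + 6,550+746 + 973 = 25,409 kg.
Stage 1: m₀ = 25,409 kg, m_f = 25,409 − 15,400 = 10,009 kg; Δv = 373×9.8×ln(2.539) = 3655.4×0.9316 ≈ 3405 m/s.
Stage 2: m₀ = 8,269 kg, m_f = 8,269 − 6,550 = 1,719 kg; Δv = 327×9.8×ln(4.81) = 3204.6×1.5708 ≈ 5034 m/s.
Total Δv = 3405 + 5034 = 8439 m/s.

Δv ≈ 8440 m/s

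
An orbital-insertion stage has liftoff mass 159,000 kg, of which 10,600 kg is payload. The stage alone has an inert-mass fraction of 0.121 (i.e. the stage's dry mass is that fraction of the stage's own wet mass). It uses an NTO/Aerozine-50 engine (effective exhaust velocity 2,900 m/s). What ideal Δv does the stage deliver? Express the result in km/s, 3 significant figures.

Stage wet mass = m₀ − payload = 159,000 − 10,600 = 148,400 kg.
Stage dry mass = ε × stage wet mass = 0.121 × 148,400 = 17,956.4 kg.
Burnout mass m_f = stage dry + payload = 17,956.4 + 10,600 = 28,556.4 kg.
Δv = v_e · ln(159,000/28,556.4) = 2900.0 × ln(5.568) = 2900.0 × 1.7170 ≈ 4979 m/s.

Δv ≈ 4.98 km/s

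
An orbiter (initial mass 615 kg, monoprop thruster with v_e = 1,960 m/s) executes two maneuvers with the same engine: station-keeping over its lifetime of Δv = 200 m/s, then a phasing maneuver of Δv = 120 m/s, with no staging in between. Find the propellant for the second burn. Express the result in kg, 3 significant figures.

After the first burn: m = 615 × exp(−200/1960.0) = 615 × 0.90299 = 555.339 kg.
After the second burn: m = 555.339 × exp(−120/1960.0) = 555.339 × 0.94061 = 522.357 kg.
Second-burn propellant = 555.339 − 522.357 = 32.982 kg.

propellant for the second burn ≈ 33.0 kg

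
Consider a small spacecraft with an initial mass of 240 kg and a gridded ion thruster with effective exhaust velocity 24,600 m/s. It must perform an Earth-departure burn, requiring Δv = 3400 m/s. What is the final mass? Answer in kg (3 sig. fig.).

final mass ≈ 209 kg

From the ideal rocket equation, m₀/m_f = exp(Δv / v_e) = exp(3400 / 24600.0) = exp(0.1382) = 1.1482.
m_f = m₀ / 1.1482 = 240 / 1.1482 = 209.023 kg.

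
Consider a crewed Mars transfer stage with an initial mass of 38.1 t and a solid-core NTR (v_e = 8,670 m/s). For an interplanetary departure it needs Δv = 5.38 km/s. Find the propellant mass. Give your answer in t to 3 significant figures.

propellant mass ≈ 17.6 t

Rocket equation: m₀/m_f = exp(Δv / v_e) = exp(5380 / 8670.0) = exp(0.6205) = 1.8599.
m_f = 38.1 / 1.8599 = 20.485 t, so propellant = m₀ − m_f = 38.1 − 20.485 = 17.615 t.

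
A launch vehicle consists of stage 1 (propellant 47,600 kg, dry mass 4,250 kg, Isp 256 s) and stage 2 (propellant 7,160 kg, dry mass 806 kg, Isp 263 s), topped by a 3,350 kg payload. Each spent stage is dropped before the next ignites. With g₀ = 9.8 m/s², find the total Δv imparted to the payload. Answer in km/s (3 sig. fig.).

Δv ≈ 6.10 km/s

Ignition mass of stage 1 = 47,600+4,250 + 7,160+806 + 3,350 = 63,166 kg.
Stage 1: m₀ = 63,166 kg, m_f = 63,166 − 47,600 = 15,566 kg; Δv = 256×9.8×ln(4.058) = 2508.8×1.4007 ≈ 3514 m/s.
Stage 2: m₀ = 11,316 kg, m_f = 11,316 − 7,160 = 4,156 kg; Δv = 263×9.8×ln(2.723) = 2577.4×1.0017 ≈ 2582 m/s.
Total Δv = 3514 + 2582 = 6096 m/s.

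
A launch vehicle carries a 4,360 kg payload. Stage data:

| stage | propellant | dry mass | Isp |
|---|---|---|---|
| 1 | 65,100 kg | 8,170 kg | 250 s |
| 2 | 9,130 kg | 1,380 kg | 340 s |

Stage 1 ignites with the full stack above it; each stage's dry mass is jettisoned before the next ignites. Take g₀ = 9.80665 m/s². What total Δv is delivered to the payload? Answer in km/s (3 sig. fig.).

Δv ≈ 6.46 km/s

Ignition mass of stage 1 = 65,100+8,170 + 9,130+1,380 + 4,360 = 88,140 kg.
Stage 1: m₀ = 88,140 kg, m_f = 88,140 − 65,100 = 23,040 kg; Δv = 250×9.80665×ln(3.826) = 2451.7×1.3417 ≈ 3289 m/s.
Stage 2: m₀ = 14,870 kg, m_f = 14,870 − 9,130 = 5,740 kg; Δv = 340×9.80665×ln(2.591) = 3334.3×0.9519 ≈ 3174 m/s.
Total Δv = 3289 + 3174 = 6463 m/s.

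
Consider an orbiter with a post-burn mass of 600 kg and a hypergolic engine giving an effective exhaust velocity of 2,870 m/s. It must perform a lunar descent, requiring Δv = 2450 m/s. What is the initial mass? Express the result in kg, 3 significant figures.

initial mass ≈ 1410 kg

m₀/m_f = exp(Δv / v_e) = exp(2450 / 2870.0) = exp(0.8537) = 2.3482.
m₀ = m_f × 2.3482 = 600 × 2.3482 = 1,408.92 kg.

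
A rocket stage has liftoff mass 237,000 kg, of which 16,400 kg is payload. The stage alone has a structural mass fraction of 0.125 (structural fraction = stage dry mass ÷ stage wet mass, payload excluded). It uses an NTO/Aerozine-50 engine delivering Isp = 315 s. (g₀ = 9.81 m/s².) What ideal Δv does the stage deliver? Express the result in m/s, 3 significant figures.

Δv ≈ 5210 m/s

Stage wet mass = m₀ − payload = 237,000 − 16,400 = 220,600 kg.
Stage dry mass = ε × stage wet mass = 0.125 × 220,600 = 27,575 kg.
Burnout mass m_f = stage dry + payload = 27,575 + 16,400 = 43,975 kg.
v_e = Isp · g₀ = 315 × 9.81 = 3090.2 m/s.
Δv = v_e · ln(237,000/43,975) = 3090.2 × ln(5.389) = 3090.2 × 1.6844 ≈ 5205 m/s.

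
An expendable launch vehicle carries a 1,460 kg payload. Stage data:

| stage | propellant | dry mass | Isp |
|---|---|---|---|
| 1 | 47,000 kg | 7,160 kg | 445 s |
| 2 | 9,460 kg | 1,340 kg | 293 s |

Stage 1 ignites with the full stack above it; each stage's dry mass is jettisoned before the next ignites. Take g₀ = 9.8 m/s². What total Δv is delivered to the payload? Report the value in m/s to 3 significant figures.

Ignition mass of stage 1 = 47,000+7,160 + 9,460+1,340 + 1,460 = 66,420 kg.
Stage 1: m₀ = 66,420 kg, m_f = 66,420 − 47,000 = 19,420 kg; Δv = 445×9.8×ln(3.42) = 4361.0×1.2297 ≈ 5363 m/s.
Stage 2: m₀ = 12,260 kg, m_f = 12,260 − 9,460 = 2,800 kg; Δv = 293×9.8×ln(4.379) = 2871.4×1.4767 ≈ 4240 m/s.
Total Δv = 5363 + 4240 = 9603 m/s.

Δv ≈ 9600 m/s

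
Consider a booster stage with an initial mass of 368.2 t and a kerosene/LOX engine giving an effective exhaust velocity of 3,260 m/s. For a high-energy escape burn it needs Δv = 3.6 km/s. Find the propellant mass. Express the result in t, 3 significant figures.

Rocket equation: m₀/m_f = exp(Δv / v_e) = exp(3600 / 3260.0) = exp(1.1043) = 3.0171.
m_f = 368.2 / 3.0171 = 122.038 t, so propellant = m₀ − m_f = 368.2 − 122.038 = 246.162 t.

propellant mass ≈ 246 t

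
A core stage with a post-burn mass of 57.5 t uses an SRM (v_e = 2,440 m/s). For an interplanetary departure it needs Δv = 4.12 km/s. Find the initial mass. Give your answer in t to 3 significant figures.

initial mass ≈ 311 t

m₀/m_f = exp(Δv / v_e) = exp(4120 / 2440.0) = exp(1.6885) = 5.4115.
m₀ = m_f × 5.4115 = 57.5 × 5.4115 = 311.161 t.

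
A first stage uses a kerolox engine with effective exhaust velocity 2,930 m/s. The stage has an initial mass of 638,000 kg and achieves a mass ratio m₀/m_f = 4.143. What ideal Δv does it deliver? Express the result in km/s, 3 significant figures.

Δv ≈ 4.16 km/s

Using Δv = v_e ln(m₀/m_f): Δv = v_e · ln(4.143) = 2930.0 × 1.4214 ≈ 4164.8 m/s.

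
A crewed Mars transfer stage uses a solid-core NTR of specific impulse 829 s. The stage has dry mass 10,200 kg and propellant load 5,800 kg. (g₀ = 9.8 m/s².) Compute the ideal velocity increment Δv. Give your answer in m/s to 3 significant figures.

v_e = Isp · g₀ = 829 × 9.8 = 8124.2 m/s.
m₀ = m_dry + m_prop = 10,200 + 5,800 = 16,000 kg.
Δv = v_e · ln(m₀/m_f) = 8124.2 × ln(1.569) = 8124.2 × 0.4502 ≈ 3657.5 m/s.

Δv ≈ 3660 m/s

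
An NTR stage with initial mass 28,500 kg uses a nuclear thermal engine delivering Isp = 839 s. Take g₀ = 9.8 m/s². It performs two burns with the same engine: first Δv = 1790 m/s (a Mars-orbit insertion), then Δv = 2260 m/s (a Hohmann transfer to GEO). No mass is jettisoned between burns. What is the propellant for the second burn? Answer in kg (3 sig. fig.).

propellant for the second burn ≈ 5510 kg

v_e = Isp · g₀ = 839 × 9.8 = 8222.2 m/s.
After the first burn: m = 28500 × exp(−1790/8222.2) = 28500 × 0.80436 = 22,924.3 kg.
After the second burn: m = 22,924.3 × exp(−2260/8222.2) = 22,924.3 × 0.75967 = 17,414.9 kg.
Second-burn propellant = 22,924.3 − 17,414.9 = 5,509.4 kg.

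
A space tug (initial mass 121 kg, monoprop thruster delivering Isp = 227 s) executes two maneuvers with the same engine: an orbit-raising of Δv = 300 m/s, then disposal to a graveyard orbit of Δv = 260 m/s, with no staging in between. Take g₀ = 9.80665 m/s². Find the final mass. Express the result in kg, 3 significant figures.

final mass ≈ 94.1 kg

v_e = Isp · g₀ = 227 × 9.80665 = 2226.1 m/s.
After the first burn: m = 121 × exp(−300/2226.1) = 121 × 0.87392 = 105.744 kg.
After the second burn: m = 105.744 × exp(−260/2226.1) = 105.744 × 0.88977 = 94.0878 kg.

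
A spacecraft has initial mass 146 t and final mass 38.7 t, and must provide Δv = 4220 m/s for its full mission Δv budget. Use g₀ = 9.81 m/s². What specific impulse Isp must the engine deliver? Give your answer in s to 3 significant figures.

ln(m₀/m_f) = ln(146000/38700) = ln(3.773) = 1.3278.
v_e = Δv / ln(m₀/m_f) = 4220 / 1.3278 = 3178.3 m/s.
Isp = v_e / g₀ = 3178.3 / 9.81 = 324.0 s.

Isp ≈ 324 s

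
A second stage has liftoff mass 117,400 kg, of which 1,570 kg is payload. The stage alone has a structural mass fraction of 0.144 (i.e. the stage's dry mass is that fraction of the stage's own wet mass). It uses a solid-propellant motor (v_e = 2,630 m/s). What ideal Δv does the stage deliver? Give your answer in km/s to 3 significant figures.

Δv ≈ 4.90 km/s

Stage wet mass = m₀ − payload = 117,400 − 1,570 = 115,830 kg.
Stage dry mass = ε × stage wet mass = 0.144 × 115,830 = 16,679.5 kg.
Burnout mass m_f = stage dry + payload = 16,679.5 + 1,570 = 18,249.5 kg.
Using Δv = v_e ln(m₀/m_f): Δv = v_e · ln(117,400/18,249.5) = 2630.0 × ln(6.433) = 2630.0 × 1.8614 ≈ 4896 m/s.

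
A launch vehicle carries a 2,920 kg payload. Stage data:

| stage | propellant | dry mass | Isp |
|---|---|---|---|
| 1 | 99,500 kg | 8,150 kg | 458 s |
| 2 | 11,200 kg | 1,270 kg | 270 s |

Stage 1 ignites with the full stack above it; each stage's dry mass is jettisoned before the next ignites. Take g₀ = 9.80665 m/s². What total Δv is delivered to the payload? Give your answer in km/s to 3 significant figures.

Ignition mass of stage 1 = 99,500+8,150 + 11,200+1,270 + 2,920 = 123,040 kg.
Stage 1: m₀ = 123,040 kg, m_f = 123,040 − 99,500 = 23,540 kg; Δv = 458×9.80665×ln(5.227) = 4491.4×1.6538 ≈ 7428 m/s.
Stage 2: m₀ = 15,390 kg, m_f = 15,390 − 11,200 = 4,190 kg; Δv = 270×9.80665×ln(3.673) = 2647.8×1.3010 ≈ 3445 m/s.
Total Δv = 7428 + 3445 = 10873 m/s.

Δv ≈ 10.9 km/s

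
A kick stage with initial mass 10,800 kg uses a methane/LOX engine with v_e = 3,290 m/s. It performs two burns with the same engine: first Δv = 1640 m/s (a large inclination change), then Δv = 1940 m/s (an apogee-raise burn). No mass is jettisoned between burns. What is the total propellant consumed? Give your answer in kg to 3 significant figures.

After the first burn: m = 10800 × exp(−1640/3290.0) = 10800 × 0.60745 = 6,560.46 kg.
After the second burn: m = 6,560.46 × exp(−1940/3290.0) = 6,560.46 × 0.55451 = 3,637.84 kg.
Total propellant = m₀ − m_final = 10800 − 3,637.84 = 7,162.16 kg.

total propellant consumed ≈ 7160 kg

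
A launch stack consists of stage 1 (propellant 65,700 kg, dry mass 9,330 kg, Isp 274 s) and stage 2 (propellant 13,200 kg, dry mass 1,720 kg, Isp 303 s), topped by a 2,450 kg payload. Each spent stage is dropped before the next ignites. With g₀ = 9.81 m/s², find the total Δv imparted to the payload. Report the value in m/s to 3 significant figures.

Δv ≈ 7580 m/s

Ignition mass of stage 1 = 65,700+9,330 + 13,200+1,720 + 2,450 = 92,400 kg.
Stage 1: m₀ = 92,400 kg, m_f = 92,400 − 65,700 = 26,700 kg; Δv = 274×9.81×ln(3.461) = 2687.9×1.2415 ≈ 3337 m/s.
Stage 2: m₀ = 17,370 kg, m_f = 17,370 − 13,200 = 4,170 kg; Δv = 303×9.81×ln(4.165) = 2972.4×1.4268 ≈ 4241 m/s.
Total Δv = 3337 + 4241 = 7578 m/s.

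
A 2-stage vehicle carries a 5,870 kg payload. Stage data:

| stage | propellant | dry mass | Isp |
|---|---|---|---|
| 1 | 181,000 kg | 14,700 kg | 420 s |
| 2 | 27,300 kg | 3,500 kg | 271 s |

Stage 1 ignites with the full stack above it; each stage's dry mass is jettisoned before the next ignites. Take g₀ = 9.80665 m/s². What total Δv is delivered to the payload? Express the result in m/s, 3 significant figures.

Ignition mass of stage 1 = 181,000+14,700 + 27,300+3,500 + 5,870 = 232,370 kg.
Stage 1: m₀ = 232,370 kg, m_f = 232,370 − 181,000 = 51,370 kg; Δv = 420×9.80665×ln(4.523) = 4118.8×1.5093 ≈ 6216 m/s.
Stage 2: m₀ = 36,670 kg, m_f = 36,670 − 27,300 = 9,370 kg; Δv = 271×9.80665×ln(3.914) = 2657.6×1.3644 ≈ 3626 m/s.
Total Δv = 6216 + 3626 = 9842 m/s.

Δv ≈ 9840 m/s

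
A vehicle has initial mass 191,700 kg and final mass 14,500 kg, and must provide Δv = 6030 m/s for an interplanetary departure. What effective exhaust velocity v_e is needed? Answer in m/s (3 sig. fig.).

v_e ≈ 2340 m/s

ln(m₀/m_f) = ln(191700/14500) = ln(13.22) = 2.5818.
Rocket equation: v_e = Δv / ln(m₀/m_f) = 6030 / 2.5818 = 2335.6 m/s.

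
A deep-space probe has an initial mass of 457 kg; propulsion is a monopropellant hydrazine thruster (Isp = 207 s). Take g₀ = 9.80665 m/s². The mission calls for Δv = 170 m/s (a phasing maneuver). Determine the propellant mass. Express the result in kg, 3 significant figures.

propellant mass ≈ 36.7 kg

v_e = Isp · g₀ = 207 × 9.80665 = 2030.0 m/s.
Rocket equation: m₀/m_f = exp(Δv / v_e) = exp(170 / 2030.0) = exp(0.0837) = 1.0874.
m_f = 457 / 1.0874 = 420.269 kg, so propellant = m₀ − m_f = 457 − 420.269 = 36.731 kg.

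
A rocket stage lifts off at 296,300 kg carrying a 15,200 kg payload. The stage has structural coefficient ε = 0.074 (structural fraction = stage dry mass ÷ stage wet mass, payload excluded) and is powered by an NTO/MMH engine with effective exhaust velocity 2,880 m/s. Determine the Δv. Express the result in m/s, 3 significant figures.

Stage wet mass = m₀ − payload = 296,300 − 15,200 = 281,100 kg.
Stage dry mass = ε × stage wet mass = 0.074 × 281,100 = 20,801.4 kg.
Burnout mass m_f = stage dry + payload = 20,801.4 + 15,200 = 36,001.4 kg.
Δv = v_e · ln(296,300/36,001.4) = 2880.0 × ln(8.23) = 2880.0 × 2.1078 ≈ 6071 m/s.

Δv ≈ 6070 m/s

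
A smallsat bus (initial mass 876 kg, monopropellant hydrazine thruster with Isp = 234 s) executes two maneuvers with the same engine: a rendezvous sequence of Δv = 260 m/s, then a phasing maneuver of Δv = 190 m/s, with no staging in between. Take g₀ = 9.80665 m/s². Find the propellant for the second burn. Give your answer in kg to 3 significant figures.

v_e = Isp · g₀ = 234 × 9.80665 = 2294.8 m/s.
After the first burn: m = 876 × exp(−260/2294.8) = 876 × 0.89288 = 782.163 kg.
After the second burn: m = 782.163 × exp(−190/2294.8) = 782.163 × 0.92054 = 720.012 kg.
Second-burn propellant = 782.163 − 720.012 = 62.151 kg.

propellant for the second burn ≈ 62.2 kg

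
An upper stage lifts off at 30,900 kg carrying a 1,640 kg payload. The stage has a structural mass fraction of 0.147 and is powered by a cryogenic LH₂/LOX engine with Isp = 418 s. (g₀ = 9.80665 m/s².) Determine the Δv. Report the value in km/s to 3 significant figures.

Stage wet mass = m₀ − payload = 30,900 − 1,640 = 29,260 kg.
Stage dry mass = ε × stage wet mass = 0.147 × 29,260 = 4,301.22 kg.
Burnout mass m_f = stage dry + payload = 4,301.22 + 1,640 = 5,941.22 kg.
v_e = Isp · g₀ = 418 × 9.80665 = 4099.2 m/s.
By the Tsiolkovsky rocket equation, Δv = v_e · ln(30,900/5,941.22) = 4099.2 × ln(5.201) = 4099.2 × 1.6488 ≈ 6759 m/s.

Δv ≈ 6.76 km/s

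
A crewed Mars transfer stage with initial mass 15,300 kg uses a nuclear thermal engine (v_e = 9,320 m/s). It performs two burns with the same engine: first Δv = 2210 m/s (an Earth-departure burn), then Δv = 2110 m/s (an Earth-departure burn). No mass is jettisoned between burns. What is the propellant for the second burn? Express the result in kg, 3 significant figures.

After the first burn: m = 15300 × exp(−2210/9320.0) = 15300 × 0.78889 = 12,070 kg.
After the second burn: m = 12,070 × exp(−2110/9320.0) = 12,070 × 0.79740 = 9,624.62 kg.
Second-burn propellant = 12,070 − 9,624.62 = 2,445.38 kg.

propellant for the second burn ≈ 2450 kg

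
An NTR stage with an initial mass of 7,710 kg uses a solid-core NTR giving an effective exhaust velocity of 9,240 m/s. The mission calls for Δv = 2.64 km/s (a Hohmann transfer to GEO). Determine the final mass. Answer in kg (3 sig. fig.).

final mass ≈ 5790 kg

m₀/m_f = exp(Δv / v_e) = exp(2640 / 9240.0) = exp(0.2857) = 1.3307.
m_f = m₀ / 1.3307 = 7,710 / 1.3307 = 5,793.94 kg.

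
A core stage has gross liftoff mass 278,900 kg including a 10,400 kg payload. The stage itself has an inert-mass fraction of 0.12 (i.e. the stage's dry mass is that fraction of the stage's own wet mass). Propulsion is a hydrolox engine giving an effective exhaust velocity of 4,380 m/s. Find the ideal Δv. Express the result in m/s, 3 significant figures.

Stage wet mass = m₀ − payload = 278,900 − 10,400 = 268,500 kg.
Stage dry mass = ε × stage wet mass = 0.12 × 268,500 = 32,220 kg.
Burnout mass m_f = stage dry + payload = 32,220 + 10,400 = 42,620 kg.
Using Δv = v_e ln(m₀/m_f): Δv = v_e · ln(278,900/42,620) = 4380.0 × ln(6.544) = 4380.0 × 1.8785 ≈ 8228 m/s.

Δv ≈ 8230 m/s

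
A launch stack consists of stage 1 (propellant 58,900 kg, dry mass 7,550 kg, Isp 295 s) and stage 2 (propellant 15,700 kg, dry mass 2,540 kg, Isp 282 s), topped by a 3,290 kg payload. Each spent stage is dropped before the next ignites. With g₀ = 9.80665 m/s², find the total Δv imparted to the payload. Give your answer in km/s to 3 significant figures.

Ignition mass of stage 1 = 58,900+7,550 + 15,700+2,540 + 3,290 = 87,980 kg.
Stage 1: m₀ = 87,980 kg, m_f = 87,980 − 58,900 = 29,080 kg; Δv = 295×9.80665×ln(3.025) = 2893.0×1.1071 ≈ 3203 m/s.
Stage 2: m₀ = 21,530 kg, m_f = 21,530 − 15,700 = 5,830 kg; Δv = 282×9.80665×ln(3.693) = 2765.5×1.3064 ≈ 3613 m/s.
Total Δv = 3203 + 3613 = 6816 m/s.

Δv ≈ 6.82 km/s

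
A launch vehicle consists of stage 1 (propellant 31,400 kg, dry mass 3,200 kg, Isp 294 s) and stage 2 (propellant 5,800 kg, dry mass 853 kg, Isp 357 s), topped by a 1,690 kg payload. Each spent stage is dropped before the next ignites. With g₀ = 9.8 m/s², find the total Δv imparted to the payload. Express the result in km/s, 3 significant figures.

Ignition mass of stage 1 = 31,400+3,200 + 5,800+853 + 1,690 = 42,943 kg.
Stage 1: m₀ = 42,943 kg, m_f = 42,943 − 31,400 = 11,543 kg; Δv = 294×9.8×ln(3.72) = 2881.2×1.3138 ≈ 3785 m/s.
Stage 2: m₀ = 8,343 kg, m_f = 8,343 − 5,800 = 2,543 kg; Δv = 357×9.8×ln(3.281) = 3498.6×1.1881 ≈ 4157 m/s.
Total Δv = 3785 + 4157 = 7942 m/s.

Δv ≈ 7.94 km/s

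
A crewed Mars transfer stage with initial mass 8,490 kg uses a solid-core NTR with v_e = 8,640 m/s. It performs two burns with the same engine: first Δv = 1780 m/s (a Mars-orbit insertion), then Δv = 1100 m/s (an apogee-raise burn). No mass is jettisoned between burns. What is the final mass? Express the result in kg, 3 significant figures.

final mass ≈ 6080 kg

After the first burn: m = 8490 × exp(−1780/8640.0) = 8490 × 0.81382 = 6,909.33 kg.
After the second burn: m = 6,909.33 × exp(−1100/8640.0) = 6,909.33 × 0.88046 = 6,083.39 kg.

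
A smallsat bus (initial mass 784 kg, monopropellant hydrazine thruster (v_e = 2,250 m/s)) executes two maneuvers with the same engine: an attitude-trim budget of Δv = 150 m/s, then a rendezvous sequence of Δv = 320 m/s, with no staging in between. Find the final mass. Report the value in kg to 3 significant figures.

After the first burn: m = 784 × exp(−150/2250.0) = 784 × 0.93551 = 733.44 kg.
After the second burn: m = 733.44 × exp(−320/2250.0) = 733.44 × 0.86743 = 636.208 kg.

final mass ≈ 636 kg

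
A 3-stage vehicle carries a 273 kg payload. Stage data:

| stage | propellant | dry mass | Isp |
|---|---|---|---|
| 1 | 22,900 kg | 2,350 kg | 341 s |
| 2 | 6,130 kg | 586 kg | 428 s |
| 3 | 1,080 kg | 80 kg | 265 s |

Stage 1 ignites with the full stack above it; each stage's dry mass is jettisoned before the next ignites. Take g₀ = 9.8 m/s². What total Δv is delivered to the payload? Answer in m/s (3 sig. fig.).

Ignition mass of stage 1 = 22,900+2,350 + 6,130+586 + 1,080+80 + 273 = 33,399 kg.
Stage 1: m₀ = 33,399 kg, m_f = 33,399 − 22,900 = 10,499 kg; Δv = 341×9.8×ln(3.181) = 3341.8×1.1572 ≈ 3867 m/s.
Stage 2: m₀ = 8,149 kg, m_f = 8,149 − 6,130 = 2,019 kg; Δv = 428×9.8×ln(4.036) = 4194.4×1.3953 ≈ 5852 m/s.
Stage 3: m₀ = 1,433 kg, m_f = 1,433 − 1,080 = 353 kg; Δv = 265×9.8×ln(4.059) = 2597.0×1.4011 ≈ 3639 m/s.
Total Δv = 3867 + 5852 + 3639 = 13358 m/s.

Δv ≈ 13400 m/s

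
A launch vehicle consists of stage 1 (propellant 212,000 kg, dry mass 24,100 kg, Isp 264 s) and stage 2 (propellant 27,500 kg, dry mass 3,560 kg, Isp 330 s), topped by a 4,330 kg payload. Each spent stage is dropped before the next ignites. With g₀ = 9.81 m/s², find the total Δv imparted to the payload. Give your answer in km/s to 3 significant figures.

Ignition mass of stage 1 = 212,000+24,100 + 27,500+3,560 + 4,330 = 271,490 kg.
Stage 1: m₀ = 271,490 kg, m_f = 271,490 − 212,000 = 59,490 kg; Δv = 264×9.81×ln(4.564) = 2589.8×1.5181 ≈ 3932 m/s.
Stage 2: m₀ = 35,390 kg, m_f = 35,390 − 27,500 = 7,890 kg; Δv = 330×9.81×ln(4.485) = 3237.3×1.5008 ≈ 4859 m/s.
Total Δv = 3932 + 4859 = 8791 m/s.

Δv ≈ 8.79 km/s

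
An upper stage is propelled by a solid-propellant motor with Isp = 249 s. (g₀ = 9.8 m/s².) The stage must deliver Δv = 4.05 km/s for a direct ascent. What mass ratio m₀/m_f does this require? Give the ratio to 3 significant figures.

v_e = Isp · g₀ = 249 × 9.8 = 2440.2 m/s.
m₀/m_f = exp(Δv / v_e) = exp(4050 / 2440.2) = exp(1.6597) = 5.2577.

mass ratio ≈ 5.26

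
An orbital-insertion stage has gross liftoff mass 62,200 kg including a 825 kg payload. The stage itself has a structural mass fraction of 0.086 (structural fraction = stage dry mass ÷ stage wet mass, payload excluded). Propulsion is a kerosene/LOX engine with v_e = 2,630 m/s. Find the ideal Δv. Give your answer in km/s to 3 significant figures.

Δv ≈ 6.11 km/s

Stage wet mass = m₀ − payload = 62,200 − 825 = 61,375 kg.
Stage dry mass = ε × stage wet mass = 0.086 × 61,375 = 5,278.25 kg.
Burnout mass m_f = stage dry + payload = 5,278.25 + 825 = 6,103.25 kg.
Δv = v_e · ln(62,200/6,103.25) = 2630.0 × ln(10.19) = 2630.0 × 2.3215 ≈ 6106 m/s.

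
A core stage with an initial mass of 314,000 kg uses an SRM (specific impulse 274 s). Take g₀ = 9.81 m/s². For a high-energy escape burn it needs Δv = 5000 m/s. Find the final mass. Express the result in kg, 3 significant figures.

v_e = Isp · g₀ = 274 × 9.81 = 2687.9 m/s.
From the ideal rocket equation, m₀/m_f = exp(Δv / v_e) = exp(5000 / 2687.9) = exp(1.8602) = 6.4248.
m_f = m₀ / 6.4248 = 314,000 / 6.4248 = 48,873.1 kg.

final mass ≈ 48900 kg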